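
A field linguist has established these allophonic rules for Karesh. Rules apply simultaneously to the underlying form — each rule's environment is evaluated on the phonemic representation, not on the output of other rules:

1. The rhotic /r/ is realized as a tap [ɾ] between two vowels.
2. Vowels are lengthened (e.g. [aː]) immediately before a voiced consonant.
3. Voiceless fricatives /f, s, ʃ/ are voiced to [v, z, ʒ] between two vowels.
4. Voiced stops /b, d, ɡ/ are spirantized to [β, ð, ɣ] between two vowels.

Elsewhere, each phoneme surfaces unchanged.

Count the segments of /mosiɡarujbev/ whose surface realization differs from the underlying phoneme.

7

Segments that undergo a rule: /s/ → [z] (rule 3); /i/ → [iː] (rule 2); /ɡ/ → [ɣ] (rule 4); /a/ → [aː] (rule 2); /r/ → [ɾ] (rule 1); /u/ → [uː] (rule 2); /e/ → [eː] (rule 2).
All other segments surface unchanged.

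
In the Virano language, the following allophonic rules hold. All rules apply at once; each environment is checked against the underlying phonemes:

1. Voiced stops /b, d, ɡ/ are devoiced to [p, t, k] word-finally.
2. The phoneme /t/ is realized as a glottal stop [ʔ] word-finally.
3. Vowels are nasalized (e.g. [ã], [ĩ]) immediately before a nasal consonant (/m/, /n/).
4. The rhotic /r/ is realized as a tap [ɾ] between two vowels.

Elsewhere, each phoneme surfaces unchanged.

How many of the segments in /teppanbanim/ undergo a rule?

3

Segments that undergo a rule: /a/ → [ã] (rule 3); /a/ → [ã] (rule 3); /i/ → [ĩ] (rule 3).
All other segments surface unchanged.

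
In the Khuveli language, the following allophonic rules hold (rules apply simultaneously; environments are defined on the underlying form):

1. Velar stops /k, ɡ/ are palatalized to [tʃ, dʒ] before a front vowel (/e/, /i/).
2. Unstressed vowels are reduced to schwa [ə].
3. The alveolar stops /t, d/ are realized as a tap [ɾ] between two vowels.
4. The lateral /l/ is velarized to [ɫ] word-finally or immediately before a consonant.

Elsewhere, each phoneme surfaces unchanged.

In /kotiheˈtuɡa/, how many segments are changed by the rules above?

Segments that undergo a rule: /o/ → [ə] (rule 2); /t/ → [ɾ] (rule 3); /i/ → [ə] (rule 2); /e/ → [ə] (rule 2); /t/ → [ɾ] (rule 3); /a/ → [ə] (rule 2).
All other segments surface unchanged.

6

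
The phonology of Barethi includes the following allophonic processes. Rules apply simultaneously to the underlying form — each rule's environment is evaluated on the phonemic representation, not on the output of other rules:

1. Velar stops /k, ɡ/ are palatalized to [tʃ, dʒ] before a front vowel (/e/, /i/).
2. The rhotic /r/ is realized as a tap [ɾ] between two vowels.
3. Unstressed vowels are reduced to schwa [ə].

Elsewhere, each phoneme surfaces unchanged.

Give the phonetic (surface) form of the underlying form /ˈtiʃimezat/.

[ˈtiʃəməzət]

/t/ — not in any rule's target class → [t].
/i/ (between /t/ and /ʃ/): rule 3 targets it, but not in an unstressed syllable → unchanged [i].
/ʃ/ stays [ʃ].
/i/ (between /ʃ/ and /m/): in an unstressed syllable, so rule 3 applies → [ə].
/m/ (between /i/ and /e/) is unaffected → [m].
/e/ (between /m/ and /z/): in an unstressed syllable, so rule 3 applies → [ə].
/z/ (between /e/ and /a/): no rule targets it → [z].
/a/ meets the environment for rule 3 (in an unstressed syllable) → [ə].
/t/ (word-final) is unaffected → [t].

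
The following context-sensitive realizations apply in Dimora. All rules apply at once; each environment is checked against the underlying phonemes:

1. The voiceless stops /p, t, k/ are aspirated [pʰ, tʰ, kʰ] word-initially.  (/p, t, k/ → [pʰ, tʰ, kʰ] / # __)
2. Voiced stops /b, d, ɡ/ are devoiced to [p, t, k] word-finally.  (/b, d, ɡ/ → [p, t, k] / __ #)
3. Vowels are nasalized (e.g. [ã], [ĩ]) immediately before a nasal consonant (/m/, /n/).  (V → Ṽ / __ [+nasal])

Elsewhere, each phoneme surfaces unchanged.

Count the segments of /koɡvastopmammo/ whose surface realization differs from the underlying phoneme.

Segments that undergo a rule: /k/ → [kʰ] (rule 1); /a/ → [ã] (rule 3).
All other segments surface unchanged.

2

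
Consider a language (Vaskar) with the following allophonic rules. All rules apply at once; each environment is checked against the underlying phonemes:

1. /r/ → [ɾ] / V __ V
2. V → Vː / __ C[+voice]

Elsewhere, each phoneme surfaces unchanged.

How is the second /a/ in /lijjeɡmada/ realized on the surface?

/a/ (word-final) fails the environment for rule 2, so it stays [a].

[a]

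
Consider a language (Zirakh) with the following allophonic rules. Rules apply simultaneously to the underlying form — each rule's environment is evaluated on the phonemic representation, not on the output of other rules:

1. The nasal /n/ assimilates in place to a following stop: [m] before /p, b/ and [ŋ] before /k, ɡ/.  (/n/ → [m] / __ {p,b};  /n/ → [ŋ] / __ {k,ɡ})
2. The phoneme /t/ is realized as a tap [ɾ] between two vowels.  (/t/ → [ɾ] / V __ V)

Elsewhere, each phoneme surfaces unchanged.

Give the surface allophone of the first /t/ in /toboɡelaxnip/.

[t]

/t/ (word-initial) fails the environment for rule 2, so it stays [t].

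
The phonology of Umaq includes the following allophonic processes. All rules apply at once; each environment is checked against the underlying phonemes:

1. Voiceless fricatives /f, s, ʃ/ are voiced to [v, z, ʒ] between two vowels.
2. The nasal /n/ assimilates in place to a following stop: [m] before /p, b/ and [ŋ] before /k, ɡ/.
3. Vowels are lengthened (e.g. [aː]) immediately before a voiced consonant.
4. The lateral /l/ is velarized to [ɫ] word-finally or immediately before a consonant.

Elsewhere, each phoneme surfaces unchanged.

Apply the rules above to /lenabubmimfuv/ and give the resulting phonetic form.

/l/ (word-initial): rule 4 targets it, but not word-finally or immediately before a consonant → unchanged [l].
Rule 3 applies to /e/ (between /l/ and /n/: before a voiced consonant) → [eː].
/n/ (between /e/ and /a/) is in the target of rule 2 but the environment (before a labial or velar stop) is not met → [n].
/a/ meets the environment for rule 3 (before a voiced consonant) → [aː].
/u/ (between /b/ and /b/) occurs before a voiced consonant → [uː] by rule 3.
/i/ — between /m/ and /m/, before a voiced consonant — surfaces as [iː] (rule 3).
/f/ (between /m/ and /u/): rule 1 targets it, but not between two vowels → unchanged [f].
/u/ — between /f/ and /v/, before a voiced consonant — surfaces as [uː] (rule 3).

[leːnaːbuːbmiːmfuːv]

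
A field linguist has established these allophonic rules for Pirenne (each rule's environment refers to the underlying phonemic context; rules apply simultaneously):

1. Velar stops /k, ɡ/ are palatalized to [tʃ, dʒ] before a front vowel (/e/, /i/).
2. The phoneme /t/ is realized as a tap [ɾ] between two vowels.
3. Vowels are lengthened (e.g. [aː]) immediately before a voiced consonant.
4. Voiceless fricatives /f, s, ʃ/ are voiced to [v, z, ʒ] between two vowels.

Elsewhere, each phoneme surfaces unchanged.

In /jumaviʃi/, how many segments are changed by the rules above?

3

Segments that undergo a rule: /u/ → [uː] (rule 3); /a/ → [aː] (rule 3); /ʃ/ → [ʒ] (rule 4).
All other segments surface unchanged.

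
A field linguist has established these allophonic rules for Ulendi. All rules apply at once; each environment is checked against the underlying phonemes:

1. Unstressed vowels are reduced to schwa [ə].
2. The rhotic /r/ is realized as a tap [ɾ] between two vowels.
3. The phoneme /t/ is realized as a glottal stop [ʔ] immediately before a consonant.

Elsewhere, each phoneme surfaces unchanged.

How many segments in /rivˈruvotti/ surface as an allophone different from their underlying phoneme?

4

Segments that undergo a rule: /i/ → [ə] (rule 1); /o/ → [ə] (rule 1); /t/ → [ʔ] (rule 3); /i/ → [ə] (rule 1).
All other segments surface unchanged.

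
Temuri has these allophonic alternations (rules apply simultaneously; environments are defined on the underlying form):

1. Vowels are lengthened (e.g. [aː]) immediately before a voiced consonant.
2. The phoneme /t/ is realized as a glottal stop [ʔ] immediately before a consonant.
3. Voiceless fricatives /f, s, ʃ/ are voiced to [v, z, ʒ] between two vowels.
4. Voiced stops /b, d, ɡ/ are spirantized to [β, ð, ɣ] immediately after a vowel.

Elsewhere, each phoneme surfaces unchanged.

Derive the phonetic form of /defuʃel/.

/d/ — word-initial; rule 4 does not apply here → [d].
/e/ (between /d/ and /f/) is in the target of rule 1 but the environment (before a voiced consonant) is not met → [e].
/f/ (between /e/ and /u/) occurs between two vowels → [v] by rule 3.
/u/ (between /f/ and /ʃ/): rule 1 targets it, but not before a voiced consonant → unchanged [u].
/ʃ/ (between /u/ and /e/) occurs between two vowels → [ʒ] by rule 3.
/e/ — between /ʃ/ and /l/, before a voiced consonant — surfaces as [eː] (rule 1).
/l/ — not in any rule's target class → [l].

[devuʒeːl]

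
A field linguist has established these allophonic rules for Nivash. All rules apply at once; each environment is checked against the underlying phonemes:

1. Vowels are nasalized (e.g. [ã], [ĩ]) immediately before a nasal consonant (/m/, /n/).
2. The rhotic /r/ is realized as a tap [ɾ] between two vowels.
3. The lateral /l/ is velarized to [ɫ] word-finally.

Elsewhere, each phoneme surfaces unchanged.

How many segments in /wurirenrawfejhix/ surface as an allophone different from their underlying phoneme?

Segments that undergo a rule: /r/ → [ɾ] (rule 2); /r/ → [ɾ] (rule 2); /e/ → [ẽ] (rule 1).
All other segments surface unchanged.

3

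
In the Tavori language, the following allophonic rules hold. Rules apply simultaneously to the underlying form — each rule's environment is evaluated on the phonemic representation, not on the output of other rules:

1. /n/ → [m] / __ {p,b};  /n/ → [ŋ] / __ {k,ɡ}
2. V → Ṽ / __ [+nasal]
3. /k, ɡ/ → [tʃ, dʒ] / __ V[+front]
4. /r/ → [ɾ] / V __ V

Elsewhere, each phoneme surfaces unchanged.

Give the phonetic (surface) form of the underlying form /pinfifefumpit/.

/p/ — not in any rule's target class → [p].
/i/ — between /p/ and /n/, before a nasal consonant — surfaces as [ĩ] (rule 2).
/n/ (between /i/ and /f/) fails the environment for rule 1, so it stays [n].
/f/ (between /n/ and /i/): no rule targets it → [f].
/i/ — between /f/ and /f/; rule 2 does not apply here → [i].
/f/ stays [f].
/e/ — between /f/ and /f/; rule 2 does not apply here → [e].
/f/ (between /e/ and /u/): no rule targets it → [f].
/u/ — between /f/ and /m/, before a nasal consonant — surfaces as [ũ] (rule 2).
/m/ — not in any rule's target class → [m].
/p/ — not in any rule's target class → [p].
/i/ — between /p/ and /t/; rule 2 does not apply here → [i].
/t/ (word-final): no rule targets it → [t].

[pĩnfifefũmpit]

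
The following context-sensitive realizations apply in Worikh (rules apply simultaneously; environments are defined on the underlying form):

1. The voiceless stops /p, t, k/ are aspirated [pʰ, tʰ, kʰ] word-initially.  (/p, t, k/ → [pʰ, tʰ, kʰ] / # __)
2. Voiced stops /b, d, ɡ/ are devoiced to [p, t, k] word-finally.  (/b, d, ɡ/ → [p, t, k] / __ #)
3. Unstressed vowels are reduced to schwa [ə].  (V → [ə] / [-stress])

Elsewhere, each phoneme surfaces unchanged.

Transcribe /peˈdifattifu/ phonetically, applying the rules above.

/p/ — word-initial, word-initially — surfaces as [pʰ] (rule 1).
Rule 3 applies to /e/ (between /p/ and /d/: in an unstressed syllable) → [ə].
/d/ — between /e/ and /i/; rule 2 does not apply here → [d].
/i/ — between /d/ and /f/; rule 3 does not apply here → [i].
/f/ (between /i/ and /a/) is unaffected → [f].
/a/ (between /f/ and /t/) occurs in an unstressed syllable → [ə] by rule 3.
/t/ (between /a/ and /t/): rule 1 targets it, but not word-initially → unchanged [t].
/t/ (between /t/ and /i/): rule 1 targets it, but not word-initially → unchanged [t].
/i/ (between /t/ and /f/): in an unstressed syllable, so rule 3 applies → [ə].
/f/ (between /i/ and /u/) is unaffected → [f].
/u/ — word-final, in an unstressed syllable — surfaces as [ə] (rule 3).

[pʰəˈdifəttəfə]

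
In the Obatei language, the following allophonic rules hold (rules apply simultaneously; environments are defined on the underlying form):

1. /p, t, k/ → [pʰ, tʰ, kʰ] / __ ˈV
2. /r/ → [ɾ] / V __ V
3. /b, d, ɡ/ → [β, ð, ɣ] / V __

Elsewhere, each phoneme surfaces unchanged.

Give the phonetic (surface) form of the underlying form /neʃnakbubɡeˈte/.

[neʃnakbuβɡeˈtʰe]

/n/ (word-initial): no rule targets it → [n].
/e/ stays [e].
/ʃ/ — not in any rule's target class → [ʃ].
/n/ (between /ʃ/ and /a/) is unaffected → [n].
/a/ stays [a].
/k/ (between /a/ and /b/) is in the target of rule 1 but the environment (immediately before a stressed vowel) is not met → [k].
/b/ (between /k/ and /u/) fails the environment for rule 3, so it stays [b].
/u/ stays [u].
/b/ (between /u/ and /ɡ/): immediately after a vowel, so rule 3 applies → [β].
/ɡ/ (between /b/ and /e/) is in the target of rule 3 but the environment (immediately after a vowel) is not met → [ɡ].
/e/ stays [e].
Rule 1 applies to /t/ (between /e/ and /e/: immediately before a stressed vowel) → [tʰ].
/e/ (word-final): no rule targets it → [e].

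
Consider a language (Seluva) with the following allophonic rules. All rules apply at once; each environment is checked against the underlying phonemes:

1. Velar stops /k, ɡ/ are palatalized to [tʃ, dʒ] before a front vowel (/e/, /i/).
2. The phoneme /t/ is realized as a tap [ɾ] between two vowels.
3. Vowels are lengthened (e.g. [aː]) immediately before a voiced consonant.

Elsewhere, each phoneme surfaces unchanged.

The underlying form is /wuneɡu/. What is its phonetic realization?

Rule 3 applies to /u/ (between /w/ and /n/: before a voiced consonant) → [uː].
/e/ meets the environment for rule 3 (before a voiced consonant) → [eː].
/ɡ/ (between /e/ and /u/) fails the environment for rule 1, so it stays [ɡ].
/u/ (word-final) fails the environment for rule 3, so it stays [u].

[wuːneːɡu]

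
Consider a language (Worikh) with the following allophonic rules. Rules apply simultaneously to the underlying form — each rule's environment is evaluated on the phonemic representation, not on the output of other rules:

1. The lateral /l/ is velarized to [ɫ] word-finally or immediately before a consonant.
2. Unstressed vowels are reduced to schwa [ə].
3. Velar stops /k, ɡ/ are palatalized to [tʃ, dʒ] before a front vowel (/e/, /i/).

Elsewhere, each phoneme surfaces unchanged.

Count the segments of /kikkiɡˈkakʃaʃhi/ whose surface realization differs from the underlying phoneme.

Segments that undergo a rule: /k/ → [tʃ] (rule 3); /i/ → [ə] (rule 2); /k/ → [tʃ] (rule 3); /i/ → [ə] (rule 2); /a/ → [ə] (rule 2); /i/ → [ə] (rule 2).
All other segments surface unchanged.

6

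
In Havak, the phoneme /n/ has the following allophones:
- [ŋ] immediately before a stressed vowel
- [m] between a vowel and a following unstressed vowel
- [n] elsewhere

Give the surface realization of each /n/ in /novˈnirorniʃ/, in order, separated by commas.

Occurrence 1 (position 1): no conditioning environment matches → elsewhere allophone [n].
Occurrence 2 (position 4): immediately before a stressed vowel → [ŋ].
Occurrence 3 (position 9): no conditioning environment matches → elsewhere allophone [n].

[n], [ŋ], [n]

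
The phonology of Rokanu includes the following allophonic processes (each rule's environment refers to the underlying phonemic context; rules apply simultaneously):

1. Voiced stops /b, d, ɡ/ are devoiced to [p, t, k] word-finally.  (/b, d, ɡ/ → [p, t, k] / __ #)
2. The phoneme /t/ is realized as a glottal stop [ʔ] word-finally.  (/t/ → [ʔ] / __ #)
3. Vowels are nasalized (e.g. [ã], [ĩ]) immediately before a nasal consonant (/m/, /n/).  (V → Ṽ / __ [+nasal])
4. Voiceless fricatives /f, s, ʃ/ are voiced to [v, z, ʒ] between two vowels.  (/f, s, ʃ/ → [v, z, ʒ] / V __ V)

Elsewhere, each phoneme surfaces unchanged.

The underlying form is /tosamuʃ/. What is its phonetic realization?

/t/ (word-initial) fails the environment for rule 2, so it stays [t].
/o/ — between /t/ and /s/; rule 3 does not apply here → [o].
/s/ (between /o/ and /a/) occurs between two vowels → [z] by rule 4.
/a/ meets the environment for rule 3 (before a nasal consonant) → [ã].
/m/ (between /a/ and /u/): no rule targets it → [m].
/u/ — between /m/ and /ʃ/; rule 3 does not apply here → [u].
/ʃ/ (word-final) fails the environment for rule 4, so it stays [ʃ].

[tozãmuʃ]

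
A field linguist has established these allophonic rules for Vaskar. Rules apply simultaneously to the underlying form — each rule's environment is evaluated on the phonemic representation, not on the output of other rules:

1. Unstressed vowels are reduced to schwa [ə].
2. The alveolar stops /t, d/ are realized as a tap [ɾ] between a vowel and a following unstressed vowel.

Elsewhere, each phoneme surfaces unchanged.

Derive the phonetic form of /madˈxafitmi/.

[mədˈxafətmə]

/m/ — not in any rule's target class → [m].
/a/ (between /m/ and /d/): in an unstressed syllable, so rule 1 applies → [ə].
/d/ (between /a/ and /x/): rule 2 targets it, but not between a vowel and a following unstressed vowel → unchanged [d].
/x/ — not in any rule's target class → [x].
/a/ (between /x/ and /f/): rule 1 targets it, but not in an unstressed syllable → unchanged [a].
/f/ — not in any rule's target class → [f].
Rule 1 applies to /i/ (between /f/ and /t/: in an unstressed syllable) → [ə].
/t/ (between /i/ and /m/) is in the target of rule 2 but the environment (between a vowel and a following unstressed vowel) is not met → [t].
/m/ (between /t/ and /i/): no rule targets it → [m].
Rule 1 applies to /i/ (word-final: in an unstressed syllable) → [ə].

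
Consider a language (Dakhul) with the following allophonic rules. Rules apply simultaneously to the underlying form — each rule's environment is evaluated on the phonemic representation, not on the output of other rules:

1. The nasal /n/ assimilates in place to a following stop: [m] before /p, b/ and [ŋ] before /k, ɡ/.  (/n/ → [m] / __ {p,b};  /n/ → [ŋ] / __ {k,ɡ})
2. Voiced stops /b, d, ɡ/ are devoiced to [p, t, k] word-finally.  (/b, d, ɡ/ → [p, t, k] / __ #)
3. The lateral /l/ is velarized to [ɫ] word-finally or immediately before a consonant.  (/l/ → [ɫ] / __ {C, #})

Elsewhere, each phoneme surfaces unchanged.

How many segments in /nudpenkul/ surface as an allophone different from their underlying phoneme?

Segments that undergo a rule: /n/ → [ŋ] (rule 1); /l/ → [ɫ] (rule 3).
All other segments surface unchanged.

2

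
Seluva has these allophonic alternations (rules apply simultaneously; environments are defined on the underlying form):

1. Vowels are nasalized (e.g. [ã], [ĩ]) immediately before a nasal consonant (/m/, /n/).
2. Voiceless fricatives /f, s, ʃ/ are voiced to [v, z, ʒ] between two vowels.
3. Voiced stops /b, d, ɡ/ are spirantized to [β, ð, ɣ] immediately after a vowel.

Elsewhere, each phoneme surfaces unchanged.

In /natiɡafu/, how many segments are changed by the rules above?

Segments that undergo a rule: /ɡ/ → [ɣ] (rule 3); /f/ → [v] (rule 2).
All other segments surface unchanged.

2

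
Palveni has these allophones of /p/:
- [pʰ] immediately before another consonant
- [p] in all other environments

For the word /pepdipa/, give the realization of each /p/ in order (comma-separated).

Occurrence 1 (position 1): no conditioning environment matches → elsewhere allophone [p].
Occurrence 2 (position 3): immediately before another consonant → [pʰ].
Occurrence 3 (position 6): no conditioning environment matches → elsewhere allophone [p].

[p], [pʰ], [p]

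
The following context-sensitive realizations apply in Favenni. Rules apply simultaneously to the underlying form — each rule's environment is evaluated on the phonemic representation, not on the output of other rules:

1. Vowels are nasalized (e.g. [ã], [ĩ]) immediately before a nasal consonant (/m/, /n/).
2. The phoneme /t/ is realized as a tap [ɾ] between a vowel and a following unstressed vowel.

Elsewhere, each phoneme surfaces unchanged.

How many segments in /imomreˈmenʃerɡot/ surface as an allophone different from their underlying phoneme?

Segments that undergo a rule: /i/ → [ĩ] (rule 1); /o/ → [õ] (rule 1); /e/ → [ẽ] (rule 1); /e/ → [ẽ] (rule 1).
All other segments surface unchanged.

4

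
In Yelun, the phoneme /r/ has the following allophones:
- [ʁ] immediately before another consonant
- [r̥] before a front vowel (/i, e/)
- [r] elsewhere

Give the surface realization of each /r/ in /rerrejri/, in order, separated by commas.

Occurrence 1 (position 1): before a front vowel (/i, e/) → [r̥].
Occurrence 2 (position 3): immediately before another consonant → [ʁ].
Occurrence 3 (position 4): before a front vowel (/i, e/) → [r̥].
Occurrence 4 (position 7): before a front vowel (/i, e/) → [r̥].

[r̥], [ʁ], [r̥], [r̥]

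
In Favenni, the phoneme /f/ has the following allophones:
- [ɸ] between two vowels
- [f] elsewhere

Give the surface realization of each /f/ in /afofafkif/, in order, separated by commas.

[ɸ], [ɸ], [f], [f]

Occurrence 1 (position 2): between two vowels → [ɸ].
Occurrence 2 (position 4): between two vowels → [ɸ].
Occurrence 3 (position 6): no conditioning environment matches → elsewhere allophone [f].
Occurrence 4 (position 9): no conditioning environment matches → elsewhere allophone [f].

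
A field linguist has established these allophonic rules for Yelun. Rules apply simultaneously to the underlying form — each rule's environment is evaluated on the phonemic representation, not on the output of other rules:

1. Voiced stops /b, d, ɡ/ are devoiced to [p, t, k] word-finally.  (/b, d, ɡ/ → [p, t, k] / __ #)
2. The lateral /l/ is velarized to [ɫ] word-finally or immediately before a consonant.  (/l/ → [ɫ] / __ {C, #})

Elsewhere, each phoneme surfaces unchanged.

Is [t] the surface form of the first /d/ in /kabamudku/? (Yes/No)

/d/ (between /u/ and /k/): rule 1 targets it, but not word-finally → unchanged [d].
The actual realization is [d], not [t].

No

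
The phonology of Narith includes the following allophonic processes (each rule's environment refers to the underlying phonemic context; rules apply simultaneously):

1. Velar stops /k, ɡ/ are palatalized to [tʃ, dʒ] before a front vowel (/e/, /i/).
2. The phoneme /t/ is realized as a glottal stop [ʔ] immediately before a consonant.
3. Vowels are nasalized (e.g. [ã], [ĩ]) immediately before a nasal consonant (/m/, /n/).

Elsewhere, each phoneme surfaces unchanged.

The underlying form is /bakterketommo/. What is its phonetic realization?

[baktertʃetõmmo]

/a/ (between /b/ and /k/) fails the environment for rule 3, so it stays [a].
/k/ (between /a/ and /t/) fails the environment for rule 1, so it stays [k].
/t/ (between /k/ and /e/): rule 2 targets it, but not immediately before a consonant → unchanged [t].
/e/ — between /t/ and /r/; rule 3 does not apply here → [e].
/k/ meets the environment for rule 1 (before a front vowel) → [tʃ].
/e/ — between /k/ and /t/; rule 3 does not apply here → [e].
/t/ (between /e/ and /o/) is in the target of rule 2 but the environment (immediately before a consonant) is not met → [t].
/o/ (between /t/ and /m/) occurs before a nasal consonant → [õ] by rule 3.
/o/ (word-final) fails the environment for rule 3, so it stays [o].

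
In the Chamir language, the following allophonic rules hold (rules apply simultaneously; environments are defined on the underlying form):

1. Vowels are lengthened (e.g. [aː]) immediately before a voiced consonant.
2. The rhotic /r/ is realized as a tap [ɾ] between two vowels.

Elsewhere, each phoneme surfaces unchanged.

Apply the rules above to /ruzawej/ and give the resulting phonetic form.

[ruːzaːweːj]

/r/ (word-initial) is in the target of rule 2 but the environment (between two vowels) is not met → [r].
/u/ meets the environment for rule 1 (before a voiced consonant) → [uː].
/z/ (between /u/ and /a/) is unaffected → [z].
Rule 1 applies to /a/ (between /z/ and /w/: before a voiced consonant) → [aː].
/w/ (between /a/ and /e/) is unaffected → [w].
/e/ (between /w/ and /j/) occurs before a voiced consonant → [eː] by rule 1.
/j/ — not in any rule's target class → [j].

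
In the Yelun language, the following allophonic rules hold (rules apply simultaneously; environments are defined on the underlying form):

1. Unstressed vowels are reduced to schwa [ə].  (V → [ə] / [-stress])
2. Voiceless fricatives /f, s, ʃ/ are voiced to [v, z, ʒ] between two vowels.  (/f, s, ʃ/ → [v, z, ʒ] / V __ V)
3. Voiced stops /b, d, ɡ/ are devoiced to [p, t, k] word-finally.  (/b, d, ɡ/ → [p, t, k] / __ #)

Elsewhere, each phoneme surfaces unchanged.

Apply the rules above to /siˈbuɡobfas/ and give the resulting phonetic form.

[səˈbuɡəbfəs]

/s/ (word-initial) fails the environment for rule 2, so it stays [s].
/i/ (between /s/ and /b/): in an unstressed syllable, so rule 1 applies → [ə].
/b/ — between /i/ and /u/; rule 3 does not apply here → [b].
/u/ — between /b/ and /ɡ/; rule 1 does not apply here → [u].
/ɡ/ (between /u/ and /o/) fails the environment for rule 3, so it stays [ɡ].
Rule 1 applies to /o/ (between /ɡ/ and /b/: in an unstressed syllable) → [ə].
/b/ (between /o/ and /f/) is in the target of rule 3 but the environment (word-finally) is not met → [b].
/f/ (between /b/ and /a/) is in the target of rule 2 but the environment (between two vowels) is not met → [f].
/a/ (between /f/ and /s/) occurs in an unstressed syllable → [ə] by rule 1.
/s/ (word-final): rule 2 targets it, but not between two vowels → unchanged [s].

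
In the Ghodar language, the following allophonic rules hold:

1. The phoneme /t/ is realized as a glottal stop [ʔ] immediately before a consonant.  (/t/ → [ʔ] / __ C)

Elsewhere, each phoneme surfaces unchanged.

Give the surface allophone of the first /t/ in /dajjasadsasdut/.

/t/ (word-final): rule 1 targets it, but not immediately before a consonant → unchanged [t].

[t]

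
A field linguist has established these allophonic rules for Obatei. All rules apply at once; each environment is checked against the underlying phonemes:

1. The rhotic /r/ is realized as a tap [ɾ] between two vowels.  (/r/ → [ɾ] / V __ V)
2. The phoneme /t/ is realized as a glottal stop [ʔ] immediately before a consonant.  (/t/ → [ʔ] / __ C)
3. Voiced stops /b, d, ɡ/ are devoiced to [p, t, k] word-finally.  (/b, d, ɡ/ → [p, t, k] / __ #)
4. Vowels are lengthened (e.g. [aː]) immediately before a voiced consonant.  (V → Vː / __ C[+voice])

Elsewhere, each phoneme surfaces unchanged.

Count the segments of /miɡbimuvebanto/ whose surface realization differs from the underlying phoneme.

Segments that undergo a rule: /i/ → [iː] (rule 4); /i/ → [iː] (rule 4); /u/ → [uː] (rule 4); /e/ → [eː] (rule 4); /a/ → [aː] (rule 4).
All other segments surface unchanged.

5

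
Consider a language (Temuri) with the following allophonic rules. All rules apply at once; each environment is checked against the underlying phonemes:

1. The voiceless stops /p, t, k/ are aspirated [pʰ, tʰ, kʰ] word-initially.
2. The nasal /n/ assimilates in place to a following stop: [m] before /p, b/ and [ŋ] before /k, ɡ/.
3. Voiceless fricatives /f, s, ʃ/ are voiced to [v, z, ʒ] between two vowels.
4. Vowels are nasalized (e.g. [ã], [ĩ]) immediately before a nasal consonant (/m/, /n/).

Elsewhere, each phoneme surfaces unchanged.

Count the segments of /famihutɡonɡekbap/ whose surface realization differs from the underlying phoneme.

Segments that undergo a rule: /a/ → [ã] (rule 4); /o/ → [õ] (rule 4); /n/ → [ŋ] (rule 2).
All other segments surface unchanged.

3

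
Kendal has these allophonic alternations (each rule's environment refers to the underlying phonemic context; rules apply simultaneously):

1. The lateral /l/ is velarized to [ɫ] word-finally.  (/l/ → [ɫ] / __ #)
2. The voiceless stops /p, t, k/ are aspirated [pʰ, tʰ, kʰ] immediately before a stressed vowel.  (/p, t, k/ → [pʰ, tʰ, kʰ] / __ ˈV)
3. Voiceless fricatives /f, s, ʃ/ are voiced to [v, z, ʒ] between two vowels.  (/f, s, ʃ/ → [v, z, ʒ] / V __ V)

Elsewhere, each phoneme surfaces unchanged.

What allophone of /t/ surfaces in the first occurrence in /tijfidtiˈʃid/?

/t/ (word-initial) fails the environment for rule 2, so it stays [t].

[t]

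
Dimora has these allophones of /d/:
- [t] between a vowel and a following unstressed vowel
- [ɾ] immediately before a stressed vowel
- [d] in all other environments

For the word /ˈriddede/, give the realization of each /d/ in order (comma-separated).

[d], [d], [t]

Occurrence 1 (position 3): no conditioning environment matches → elsewhere allophone [d].
Occurrence 2 (position 4): no conditioning environment matches → elsewhere allophone [d].
Occurrence 3 (position 6): between a vowel and a following unstressed vowel → [t].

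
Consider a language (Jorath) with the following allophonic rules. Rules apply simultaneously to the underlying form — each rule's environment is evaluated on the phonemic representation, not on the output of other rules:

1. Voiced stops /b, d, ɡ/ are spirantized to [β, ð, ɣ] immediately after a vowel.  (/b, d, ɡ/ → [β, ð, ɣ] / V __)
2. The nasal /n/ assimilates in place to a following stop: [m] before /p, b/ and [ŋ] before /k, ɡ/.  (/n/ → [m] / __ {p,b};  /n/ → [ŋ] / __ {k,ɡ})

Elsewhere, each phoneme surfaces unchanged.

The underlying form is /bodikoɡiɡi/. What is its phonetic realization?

[boðikoɣiɣi]

/b/ (word-initial): rule 1 targets it, but not immediately after a vowel → unchanged [b].
Rule 1 applies to /d/ (between /o/ and /i/: immediately after a vowel) → [ð].
/ɡ/ (between /o/ and /i/) occurs immediately after a vowel → [ɣ] by rule 1.
/ɡ/ (between /i/ and /i/): immediately after a vowel, so rule 1 applies → [ɣ].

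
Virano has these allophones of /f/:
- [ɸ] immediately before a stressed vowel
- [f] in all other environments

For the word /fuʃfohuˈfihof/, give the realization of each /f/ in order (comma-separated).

[f], [f], [ɸ], [f]

Occurrence 1 (position 1): no conditioning environment matches → elsewhere allophone [f].
Occurrence 2 (position 4): no conditioning environment matches → elsewhere allophone [f].
Occurrence 3 (position 8): immediately before a stressed vowel → [ɸ].
Occurrence 4 (position 12): no conditioning environment matches → elsewhere allophone [f].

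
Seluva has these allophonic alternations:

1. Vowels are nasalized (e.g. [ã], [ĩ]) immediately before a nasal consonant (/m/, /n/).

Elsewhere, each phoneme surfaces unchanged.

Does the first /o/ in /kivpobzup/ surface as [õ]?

No

/o/ (between /p/ and /b/) fails the environment for rule 1, so it stays [o].
The actual realization is [o], not [õ].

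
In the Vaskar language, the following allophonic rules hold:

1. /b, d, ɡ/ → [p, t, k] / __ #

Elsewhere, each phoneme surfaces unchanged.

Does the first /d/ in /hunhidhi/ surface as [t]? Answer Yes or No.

/d/ — between /i/ and /h/; rule 1 does not apply here → [d].
The actual realization is [d], not [t].

No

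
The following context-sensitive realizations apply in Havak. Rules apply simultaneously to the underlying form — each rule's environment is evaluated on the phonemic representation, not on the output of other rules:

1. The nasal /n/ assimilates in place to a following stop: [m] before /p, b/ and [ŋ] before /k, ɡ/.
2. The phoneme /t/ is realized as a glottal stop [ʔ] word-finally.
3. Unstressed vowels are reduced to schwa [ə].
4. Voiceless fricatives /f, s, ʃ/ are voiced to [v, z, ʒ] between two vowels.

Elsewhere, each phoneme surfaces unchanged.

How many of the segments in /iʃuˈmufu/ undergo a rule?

5

Segments that undergo a rule: /i/ → [ə] (rule 3); /ʃ/ → [ʒ] (rule 4); /u/ → [ə] (rule 3); /f/ → [v] (rule 4); /u/ → [ə] (rule 3).
All other segments surface unchanged.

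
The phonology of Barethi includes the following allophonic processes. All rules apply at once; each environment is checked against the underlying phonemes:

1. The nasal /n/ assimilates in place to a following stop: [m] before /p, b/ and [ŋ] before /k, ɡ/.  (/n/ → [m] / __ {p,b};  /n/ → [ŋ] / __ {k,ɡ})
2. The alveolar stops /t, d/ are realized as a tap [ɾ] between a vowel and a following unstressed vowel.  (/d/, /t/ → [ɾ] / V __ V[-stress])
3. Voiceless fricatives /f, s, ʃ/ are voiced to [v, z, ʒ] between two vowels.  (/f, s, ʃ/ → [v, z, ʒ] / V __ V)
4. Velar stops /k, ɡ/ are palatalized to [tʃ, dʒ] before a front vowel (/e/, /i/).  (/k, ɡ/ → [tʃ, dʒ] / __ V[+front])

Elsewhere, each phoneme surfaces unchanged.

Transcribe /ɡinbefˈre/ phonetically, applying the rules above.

/ɡ/ meets the environment for rule 4 (before a front vowel) → [dʒ].
/i/ — not in any rule's target class → [i].
/n/ — between /i/ and /b/, before a labial or velar stop — surfaces as [m] (rule 1).
/b/ — not in any rule's target class → [b].
/e/ (between /b/ and /f/): no rule targets it → [e].
/f/ — between /e/ and /r/; rule 3 does not apply here → [f].
/r/ (between /f/ and /e/) is unaffected → [r].
/e/ (word-final) is unaffected → [e].

[dʒimbefˈre]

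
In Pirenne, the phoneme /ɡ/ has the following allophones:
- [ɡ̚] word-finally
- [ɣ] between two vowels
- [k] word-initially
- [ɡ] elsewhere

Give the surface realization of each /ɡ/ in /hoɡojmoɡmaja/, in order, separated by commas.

[ɣ], [ɡ]

Occurrence 1 (position 3): between two vowels → [ɣ].
Occurrence 2 (position 8): no conditioning environment matches → elsewhere allophone [ɡ].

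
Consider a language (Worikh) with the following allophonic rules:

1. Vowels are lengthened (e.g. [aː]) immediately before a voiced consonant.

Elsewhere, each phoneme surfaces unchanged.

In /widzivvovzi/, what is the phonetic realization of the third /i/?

[i]

/i/ (word-final) is in the target of rule 1 but the environment (before a voiced consonant) is not met → [i].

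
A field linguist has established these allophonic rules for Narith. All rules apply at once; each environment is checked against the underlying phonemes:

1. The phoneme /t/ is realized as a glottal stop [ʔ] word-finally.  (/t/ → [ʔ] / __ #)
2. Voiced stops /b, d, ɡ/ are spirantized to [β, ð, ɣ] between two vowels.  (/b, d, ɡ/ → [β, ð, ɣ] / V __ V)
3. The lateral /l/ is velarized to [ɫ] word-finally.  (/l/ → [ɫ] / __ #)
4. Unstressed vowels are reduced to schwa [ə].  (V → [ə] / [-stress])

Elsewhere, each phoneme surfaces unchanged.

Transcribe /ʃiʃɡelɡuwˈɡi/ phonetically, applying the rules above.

/ʃ/ (word-initial) is unaffected → [ʃ].
/i/ meets the environment for rule 4 (in an unstressed syllable) → [ə].
/ʃ/ (between /i/ and /ɡ/): no rule targets it → [ʃ].
/ɡ/ — between /ʃ/ and /e/; rule 2 does not apply here → [ɡ].
/e/ — between /ɡ/ and /l/, in an unstressed syllable — surfaces as [ə] (rule 4).
/l/ (between /e/ and /ɡ/) is in the target of rule 3 but the environment (word-finally) is not met → [l].
/ɡ/ (between /l/ and /u/): rule 2 targets it, but not between two vowels → unchanged [ɡ].
/u/ (between /ɡ/ and /w/): in an unstressed syllable, so rule 4 applies → [ə].
/w/ (between /u/ and /ɡ/): no rule targets it → [w].
/ɡ/ (between /w/ and /i/) is in the target of rule 2 but the environment (between two vowels) is not met → [ɡ].
/i/ — word-final; rule 4 does not apply here → [i].

[ʃəʃɡəlɡəwˈɡi]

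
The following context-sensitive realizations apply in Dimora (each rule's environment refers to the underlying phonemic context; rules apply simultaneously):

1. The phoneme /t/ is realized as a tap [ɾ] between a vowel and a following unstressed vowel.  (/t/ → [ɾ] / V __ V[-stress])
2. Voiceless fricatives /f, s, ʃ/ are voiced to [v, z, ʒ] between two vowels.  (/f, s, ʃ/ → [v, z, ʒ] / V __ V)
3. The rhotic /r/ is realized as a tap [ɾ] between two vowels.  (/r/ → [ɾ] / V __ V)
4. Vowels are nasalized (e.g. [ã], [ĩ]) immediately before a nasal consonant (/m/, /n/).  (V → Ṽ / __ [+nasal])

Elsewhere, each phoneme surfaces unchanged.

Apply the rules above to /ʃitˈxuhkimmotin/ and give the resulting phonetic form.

/ʃ/ (word-initial): rule 2 targets it, but not between two vowels → unchanged [ʃ].
/i/ (between /ʃ/ and /t/) fails the environment for rule 4, so it stays [i].
/t/ (between /i/ and /x/) is in the target of rule 1 but the environment (between a vowel and a following unstressed vowel) is not met → [t].
/x/ stays [x].
/u/ — between /x/ and /h/; rule 4 does not apply here → [u].
/h/ (between /u/ and /k/) is unaffected → [h].
/k/ stays [k].
/i/ (between /k/ and /m/): before a nasal consonant, so rule 4 applies → [ĩ].
/m/ stays [m].
/m/ (between /m/ and /o/) is unaffected → [m].
/o/ (between /m/ and /t/): rule 4 targets it, but not before a nasal consonant → unchanged [o].
/t/ (between /o/ and /i/): between a vowel and a following unstressed vowel, so rule 1 applies → [ɾ].
/i/ — between /t/ and /n/, before a nasal consonant — surfaces as [ĩ] (rule 4).
/n/ (word-final) is unaffected → [n].

[ʃitˈxuhkĩmmoɾĩn]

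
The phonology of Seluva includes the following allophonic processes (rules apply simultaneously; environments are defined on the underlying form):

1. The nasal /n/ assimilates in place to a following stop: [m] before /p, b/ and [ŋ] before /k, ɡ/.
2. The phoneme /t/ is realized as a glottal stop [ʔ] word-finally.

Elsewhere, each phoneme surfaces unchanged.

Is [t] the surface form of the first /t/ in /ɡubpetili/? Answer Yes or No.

/t/ (between /e/ and /i/) fails the environment for rule 2, so it stays [t].
The actual realization is [t], which matches [t].

Yes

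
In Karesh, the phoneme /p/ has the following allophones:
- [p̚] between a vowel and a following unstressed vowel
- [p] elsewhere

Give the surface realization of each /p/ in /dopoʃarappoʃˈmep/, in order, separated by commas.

[p̚], [p], [p], [p]

Occurrence 1 (position 3): between a vowel and a following unstressed vowel → [p̚].
Occurrence 2 (position 9): no conditioning environment matches → elsewhere allophone [p].
Occurrence 3 (position 10): no conditioning environment matches → elsewhere allophone [p].
Occurrence 4 (position 15): no conditioning environment matches → elsewhere allophone [p].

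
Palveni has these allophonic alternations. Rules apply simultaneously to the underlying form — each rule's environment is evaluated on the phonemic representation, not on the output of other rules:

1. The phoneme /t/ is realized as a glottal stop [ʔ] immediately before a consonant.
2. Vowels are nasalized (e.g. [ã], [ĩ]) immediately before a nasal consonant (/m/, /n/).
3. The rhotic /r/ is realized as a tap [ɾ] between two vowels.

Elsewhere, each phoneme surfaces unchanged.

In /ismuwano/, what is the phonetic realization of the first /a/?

/a/ — between /w/ and /n/, before a nasal consonant — surfaces as [ã] (rule 2).

[ã]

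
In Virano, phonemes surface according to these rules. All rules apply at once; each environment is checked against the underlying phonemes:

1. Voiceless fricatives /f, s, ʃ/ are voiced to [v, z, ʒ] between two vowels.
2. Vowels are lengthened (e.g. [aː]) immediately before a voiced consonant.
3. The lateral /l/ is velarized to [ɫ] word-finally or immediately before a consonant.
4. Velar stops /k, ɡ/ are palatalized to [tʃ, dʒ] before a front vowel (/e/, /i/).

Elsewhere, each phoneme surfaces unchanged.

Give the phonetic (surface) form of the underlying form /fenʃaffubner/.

/f/ (word-initial) is in the target of rule 1 but the environment (between two vowels) is not met → [f].
Rule 2 applies to /e/ (between /f/ and /n/: before a voiced consonant) → [eː].
/n/ (between /e/ and /ʃ/) is unaffected → [n].
/ʃ/ (between /n/ and /a/) is in the target of rule 1 but the environment (between two vowels) is not met → [ʃ].
/a/ — between /ʃ/ and /f/; rule 2 does not apply here → [a].
/f/ (between /a/ and /f/) fails the environment for rule 1, so it stays [f].
/f/ (between /f/ and /u/) fails the environment for rule 1, so it stays [f].
/u/ (between /f/ and /b/) occurs before a voiced consonant → [uː] by rule 2.
/b/ (between /u/ and /n/) is unaffected → [b].
/n/ stays [n].
/e/ (between /n/ and /r/) occurs before a voiced consonant → [eː] by rule 2.
/r/ — not in any rule's target class → [r].

[feːnʃaffuːbneːr]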